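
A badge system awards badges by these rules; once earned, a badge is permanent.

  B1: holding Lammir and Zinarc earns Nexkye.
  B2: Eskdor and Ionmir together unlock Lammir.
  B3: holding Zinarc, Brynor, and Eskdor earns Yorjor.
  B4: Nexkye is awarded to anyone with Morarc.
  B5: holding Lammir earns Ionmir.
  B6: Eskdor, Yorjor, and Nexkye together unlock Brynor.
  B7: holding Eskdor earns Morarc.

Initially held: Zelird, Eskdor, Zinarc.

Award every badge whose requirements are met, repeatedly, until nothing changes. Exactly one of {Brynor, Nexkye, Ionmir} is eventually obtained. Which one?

Nexkye

With Eskdor, Morarc is earned (B7).
With Morarc, Nexkye is earned (B4).
Ionmir would need Lammir (B5), but Lammir is never earned. Brynor would need Eskdor, Yorjor, and Nexkye (B6), but Yorjor is never earned.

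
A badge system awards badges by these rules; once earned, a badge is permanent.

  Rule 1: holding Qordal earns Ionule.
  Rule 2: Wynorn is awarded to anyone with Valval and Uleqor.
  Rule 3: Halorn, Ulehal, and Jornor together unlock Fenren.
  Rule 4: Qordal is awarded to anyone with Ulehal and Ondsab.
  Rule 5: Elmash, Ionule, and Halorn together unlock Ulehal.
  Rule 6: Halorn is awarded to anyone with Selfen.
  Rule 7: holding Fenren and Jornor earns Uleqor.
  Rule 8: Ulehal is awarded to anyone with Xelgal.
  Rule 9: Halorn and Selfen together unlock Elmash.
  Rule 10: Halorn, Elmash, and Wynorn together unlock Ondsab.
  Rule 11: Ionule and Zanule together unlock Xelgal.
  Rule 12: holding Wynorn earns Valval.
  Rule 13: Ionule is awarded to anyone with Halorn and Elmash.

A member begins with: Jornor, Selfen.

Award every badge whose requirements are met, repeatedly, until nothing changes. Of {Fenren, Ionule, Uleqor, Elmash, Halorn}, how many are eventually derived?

With Selfen, Halorn is earned (Rule 6).
With Halorn and Selfen, Elmash is earned (Rule 9).
With Halorn and Elmash, Ionule is earned (Rule 13).
With Elmash, Ionule, and Halorn, Ulehal is earned (Rule 5).
With Halorn, Ulehal, and Jornor, Fenren is earned (Rule 3).
With Fenren and Jornor, Uleqor is earned (Rule 7).
Fenren: reached.
Ionule: reached.
Uleqor: reached.
Elmash: reached.
Halorn: reached.
All 5 are reached.

5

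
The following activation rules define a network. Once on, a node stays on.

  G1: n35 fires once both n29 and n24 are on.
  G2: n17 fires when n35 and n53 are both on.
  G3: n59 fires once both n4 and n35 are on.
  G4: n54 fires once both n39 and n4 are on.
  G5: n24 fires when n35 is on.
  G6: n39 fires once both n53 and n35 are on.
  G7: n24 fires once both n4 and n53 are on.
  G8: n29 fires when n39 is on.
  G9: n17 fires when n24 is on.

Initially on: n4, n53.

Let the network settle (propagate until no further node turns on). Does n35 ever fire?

No

n35 would need n29 and n24 (G1), but n29 never turns on.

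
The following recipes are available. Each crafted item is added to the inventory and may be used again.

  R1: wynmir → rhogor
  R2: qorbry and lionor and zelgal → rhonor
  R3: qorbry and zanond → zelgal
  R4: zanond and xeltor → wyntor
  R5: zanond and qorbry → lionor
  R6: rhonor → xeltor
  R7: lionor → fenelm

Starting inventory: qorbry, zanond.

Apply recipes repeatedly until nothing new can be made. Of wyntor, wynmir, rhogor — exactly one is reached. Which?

zanond and qorbry → lionor (R5).
Using R3, qorbry and zanond make zelgal.
qorbry and lionor and zelgal → rhonor (R2).
rhonor → xeltor (R6).
Using R4, zanond and xeltor make wyntor.
rhogor would need wynmir (R1), but wynmir is never obtained. No rule produces wynmir, and it is not given.

wyntor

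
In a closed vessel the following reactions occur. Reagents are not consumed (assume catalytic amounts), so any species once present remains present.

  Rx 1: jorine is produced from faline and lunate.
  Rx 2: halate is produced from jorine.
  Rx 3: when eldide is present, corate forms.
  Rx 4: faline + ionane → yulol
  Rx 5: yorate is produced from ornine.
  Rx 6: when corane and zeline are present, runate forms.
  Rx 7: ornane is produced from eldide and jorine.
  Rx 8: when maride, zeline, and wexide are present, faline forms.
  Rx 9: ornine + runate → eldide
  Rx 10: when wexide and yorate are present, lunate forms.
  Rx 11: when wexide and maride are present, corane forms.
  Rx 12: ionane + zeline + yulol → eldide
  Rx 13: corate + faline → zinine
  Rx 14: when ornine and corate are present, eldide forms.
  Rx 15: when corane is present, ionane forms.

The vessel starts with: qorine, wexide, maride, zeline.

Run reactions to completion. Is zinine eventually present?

wexide and maride present → corane forms (Rx 11).
maride, zeline, and wexide present → faline forms (Rx 8).
corane present → ionane forms (Rx 15).
faline and ionane present → yulol forms (Rx 4).
ionane, zeline, and yulol present → eldide forms (Rx 12).
eldide present → corate forms (Rx 3).
corate and faline present → zinine forms (Rx 13).

Yes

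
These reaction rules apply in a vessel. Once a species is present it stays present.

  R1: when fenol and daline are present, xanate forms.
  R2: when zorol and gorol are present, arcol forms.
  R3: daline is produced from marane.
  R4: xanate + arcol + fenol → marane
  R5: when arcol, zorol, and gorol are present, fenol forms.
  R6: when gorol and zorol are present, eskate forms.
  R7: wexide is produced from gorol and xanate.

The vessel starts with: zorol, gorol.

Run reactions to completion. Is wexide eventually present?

wexide would need gorol and xanate (R7), but xanate never forms.

No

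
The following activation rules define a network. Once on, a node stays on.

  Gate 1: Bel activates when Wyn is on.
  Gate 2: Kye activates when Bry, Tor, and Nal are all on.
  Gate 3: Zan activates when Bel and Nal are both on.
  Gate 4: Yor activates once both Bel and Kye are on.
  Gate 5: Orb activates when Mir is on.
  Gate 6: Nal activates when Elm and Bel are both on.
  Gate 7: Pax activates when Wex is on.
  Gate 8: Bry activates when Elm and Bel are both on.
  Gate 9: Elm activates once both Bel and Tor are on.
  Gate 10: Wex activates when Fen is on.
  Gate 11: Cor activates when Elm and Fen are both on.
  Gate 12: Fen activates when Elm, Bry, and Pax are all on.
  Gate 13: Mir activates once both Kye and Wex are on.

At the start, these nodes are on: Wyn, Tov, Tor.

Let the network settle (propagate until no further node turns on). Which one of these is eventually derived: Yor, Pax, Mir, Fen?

Gate 1: Wyn on → Bel on.
Bel and Tor are on, so Elm activates (Gate 9).
Gate 8: Elm and Bel on → Bry on.
Gate 6: Elm and Bel on → Nal on.
Gate 2: Bry, Tor, and Nal on → Kye on.
Gate 4: Bel and Kye on → Yor on.
Mir would need Kye and Wex (Gate 13), but Wex never turns on. Pax would need Wex (Gate 7), but Wex never turns on. Fen would need Elm, Bry, and Pax (Gate 12), but Pax never turns on.

Yor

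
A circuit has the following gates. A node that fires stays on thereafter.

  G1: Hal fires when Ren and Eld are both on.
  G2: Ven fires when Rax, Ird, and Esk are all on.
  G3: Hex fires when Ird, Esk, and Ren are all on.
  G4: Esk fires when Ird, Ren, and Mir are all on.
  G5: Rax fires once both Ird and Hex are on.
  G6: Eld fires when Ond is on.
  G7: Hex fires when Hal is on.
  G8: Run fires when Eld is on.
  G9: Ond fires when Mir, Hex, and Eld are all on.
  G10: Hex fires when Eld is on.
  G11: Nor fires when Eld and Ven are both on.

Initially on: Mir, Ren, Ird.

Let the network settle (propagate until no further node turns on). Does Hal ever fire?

Hal would need Ren and Eld (G1), but Eld never turns on.

No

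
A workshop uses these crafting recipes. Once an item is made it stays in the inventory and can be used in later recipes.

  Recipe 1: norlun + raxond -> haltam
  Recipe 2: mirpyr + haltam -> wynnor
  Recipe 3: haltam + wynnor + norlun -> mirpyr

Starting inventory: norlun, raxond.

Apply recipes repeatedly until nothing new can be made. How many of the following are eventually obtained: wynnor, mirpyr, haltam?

1

Using Recipe 1, norlun and raxond make haltam.
wynnor would need mirpyr and haltam (Recipe 2), but mirpyr is never obtained.
mirpyr would need haltam, wynnor, and norlun (Recipe 3), but wynnor is never obtained.
haltam: reached.
Reached: haltam — 1 of the 3.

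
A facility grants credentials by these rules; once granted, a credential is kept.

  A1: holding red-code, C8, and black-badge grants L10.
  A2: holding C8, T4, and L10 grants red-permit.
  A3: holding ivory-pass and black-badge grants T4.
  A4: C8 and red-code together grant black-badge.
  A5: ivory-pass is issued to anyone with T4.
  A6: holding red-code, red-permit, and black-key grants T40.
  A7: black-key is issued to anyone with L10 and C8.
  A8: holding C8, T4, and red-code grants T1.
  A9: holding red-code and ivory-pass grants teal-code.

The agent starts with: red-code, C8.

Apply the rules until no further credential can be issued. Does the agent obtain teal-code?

teal-code would need red-code and ivory-pass (A9), but ivory-pass is never granted.

No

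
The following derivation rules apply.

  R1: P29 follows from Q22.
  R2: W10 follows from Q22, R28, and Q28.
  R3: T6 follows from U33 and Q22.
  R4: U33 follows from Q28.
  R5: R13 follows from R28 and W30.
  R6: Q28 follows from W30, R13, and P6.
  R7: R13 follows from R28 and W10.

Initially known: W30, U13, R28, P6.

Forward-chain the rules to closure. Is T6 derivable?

T6 would need U33 and Q22 (R3), but Q22 is never established.

No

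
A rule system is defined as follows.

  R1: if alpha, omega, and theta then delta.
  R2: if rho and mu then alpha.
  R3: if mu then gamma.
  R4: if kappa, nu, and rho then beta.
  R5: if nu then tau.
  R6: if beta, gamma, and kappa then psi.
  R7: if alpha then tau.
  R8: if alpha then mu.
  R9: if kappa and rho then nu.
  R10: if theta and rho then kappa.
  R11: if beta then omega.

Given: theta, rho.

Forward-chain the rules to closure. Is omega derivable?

Yes

theta and rho hold, so kappa follows (R10).
kappa and rho hold, so nu follows (R9).
kappa, nu, and rho hold, so beta follows (R4).
From beta, R11 gives omega.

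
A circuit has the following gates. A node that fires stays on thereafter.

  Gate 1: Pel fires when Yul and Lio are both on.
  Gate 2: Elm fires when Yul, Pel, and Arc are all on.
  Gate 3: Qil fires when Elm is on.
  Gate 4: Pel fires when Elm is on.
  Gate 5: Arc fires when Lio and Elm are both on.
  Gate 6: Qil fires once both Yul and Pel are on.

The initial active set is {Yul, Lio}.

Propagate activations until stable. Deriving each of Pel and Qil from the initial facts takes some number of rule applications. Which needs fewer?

Pel: Yul and Lio are on, so Pel fires (Gate 1). [1 rule application]
Qil: Yul and Lio are on, so Pel fires (Gate 1). Gate 6: Yul and Pel on → Qil on. [2 rule applications]
Pel needs fewer.

Pel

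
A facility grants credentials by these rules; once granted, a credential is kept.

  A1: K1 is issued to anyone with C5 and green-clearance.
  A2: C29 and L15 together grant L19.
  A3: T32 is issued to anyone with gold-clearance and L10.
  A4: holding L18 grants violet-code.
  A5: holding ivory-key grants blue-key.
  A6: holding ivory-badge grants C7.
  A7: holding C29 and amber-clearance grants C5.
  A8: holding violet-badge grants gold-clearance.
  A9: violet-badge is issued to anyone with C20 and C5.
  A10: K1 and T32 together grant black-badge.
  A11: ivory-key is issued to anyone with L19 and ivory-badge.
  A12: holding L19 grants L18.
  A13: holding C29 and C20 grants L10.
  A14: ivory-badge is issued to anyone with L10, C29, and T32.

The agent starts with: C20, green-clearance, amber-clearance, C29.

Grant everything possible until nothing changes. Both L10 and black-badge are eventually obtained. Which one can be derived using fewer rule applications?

L10: Holding C29 and C20 grants L10 (A13). [1 rule application]
black-badge: Holding C29 and C20 grants L10 (A13). Holding C29 and amber-clearance grants C5 (A7). Holding C5 and green-clearance grants K1 (A1). Holding C20 and C5 grants violet-badge (A9). Holding violet-badge grants gold-clearance (A8). Holding gold-clearance and L10 grants T32 (A3). Holding K1 and T32 grants black-badge (A10). [7 rule applications]
L10 needs fewer.

L10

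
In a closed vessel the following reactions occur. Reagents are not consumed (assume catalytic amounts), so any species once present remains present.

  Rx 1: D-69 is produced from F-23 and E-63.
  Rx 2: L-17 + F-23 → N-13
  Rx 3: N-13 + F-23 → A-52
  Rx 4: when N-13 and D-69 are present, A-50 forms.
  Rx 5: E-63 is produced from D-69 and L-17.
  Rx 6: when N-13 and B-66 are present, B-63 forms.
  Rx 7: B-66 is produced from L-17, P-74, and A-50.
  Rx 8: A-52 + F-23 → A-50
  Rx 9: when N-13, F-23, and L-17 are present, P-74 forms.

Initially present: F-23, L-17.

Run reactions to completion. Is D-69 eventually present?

D-69 would need F-23 and E-63 (Rx 1), but E-63 never forms.

No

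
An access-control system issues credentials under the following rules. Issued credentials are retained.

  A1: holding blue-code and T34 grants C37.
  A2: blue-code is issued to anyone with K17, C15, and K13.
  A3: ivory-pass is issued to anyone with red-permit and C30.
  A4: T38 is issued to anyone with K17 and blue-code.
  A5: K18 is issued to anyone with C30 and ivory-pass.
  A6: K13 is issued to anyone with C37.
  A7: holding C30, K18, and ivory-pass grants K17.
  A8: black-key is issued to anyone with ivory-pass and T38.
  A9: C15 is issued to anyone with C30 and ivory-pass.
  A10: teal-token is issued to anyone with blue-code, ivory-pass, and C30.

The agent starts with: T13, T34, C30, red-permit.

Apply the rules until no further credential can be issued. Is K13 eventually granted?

No

K13 would need C37 (A6), but C37 is never granted.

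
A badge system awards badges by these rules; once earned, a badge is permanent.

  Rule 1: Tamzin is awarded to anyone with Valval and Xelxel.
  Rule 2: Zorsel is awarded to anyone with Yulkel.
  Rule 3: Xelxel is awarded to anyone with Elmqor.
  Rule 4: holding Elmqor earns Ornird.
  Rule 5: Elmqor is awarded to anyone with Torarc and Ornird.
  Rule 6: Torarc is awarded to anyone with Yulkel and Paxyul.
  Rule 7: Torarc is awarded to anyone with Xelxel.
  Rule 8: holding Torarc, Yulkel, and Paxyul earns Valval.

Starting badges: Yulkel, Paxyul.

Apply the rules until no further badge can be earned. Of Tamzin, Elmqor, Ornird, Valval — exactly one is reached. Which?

Valval

With Yulkel and Paxyul, Torarc is earned (Rule 6).
With Torarc, Yulkel, and Paxyul, Valval is earned (Rule 8).
Ornird would need Elmqor (Rule 4), but Elmqor is never earned. Tamzin would need Valval and Xelxel (Rule 1), but Xelxel is never earned. Elmqor would need Torarc and Ornird (Rule 5), but Ornird is never earned.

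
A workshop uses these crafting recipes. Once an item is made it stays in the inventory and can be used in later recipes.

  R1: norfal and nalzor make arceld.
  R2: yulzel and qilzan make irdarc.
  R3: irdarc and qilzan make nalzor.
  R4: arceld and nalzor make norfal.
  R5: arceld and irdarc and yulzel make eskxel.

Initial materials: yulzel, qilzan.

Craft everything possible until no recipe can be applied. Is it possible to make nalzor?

Yes

Using R2, yulzel and qilzan make irdarc.
irdarc and qilzan → nalzor (R3).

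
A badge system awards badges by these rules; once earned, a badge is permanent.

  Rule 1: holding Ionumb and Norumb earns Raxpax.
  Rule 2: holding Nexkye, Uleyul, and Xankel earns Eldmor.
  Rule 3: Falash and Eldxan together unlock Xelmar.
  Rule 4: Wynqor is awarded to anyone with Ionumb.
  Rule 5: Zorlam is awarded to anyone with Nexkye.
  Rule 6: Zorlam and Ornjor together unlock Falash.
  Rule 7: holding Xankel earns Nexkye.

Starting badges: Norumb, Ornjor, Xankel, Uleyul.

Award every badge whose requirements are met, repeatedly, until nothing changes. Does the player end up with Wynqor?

No

Wynqor would need Ionumb (Rule 4), but Ionumb is never earned.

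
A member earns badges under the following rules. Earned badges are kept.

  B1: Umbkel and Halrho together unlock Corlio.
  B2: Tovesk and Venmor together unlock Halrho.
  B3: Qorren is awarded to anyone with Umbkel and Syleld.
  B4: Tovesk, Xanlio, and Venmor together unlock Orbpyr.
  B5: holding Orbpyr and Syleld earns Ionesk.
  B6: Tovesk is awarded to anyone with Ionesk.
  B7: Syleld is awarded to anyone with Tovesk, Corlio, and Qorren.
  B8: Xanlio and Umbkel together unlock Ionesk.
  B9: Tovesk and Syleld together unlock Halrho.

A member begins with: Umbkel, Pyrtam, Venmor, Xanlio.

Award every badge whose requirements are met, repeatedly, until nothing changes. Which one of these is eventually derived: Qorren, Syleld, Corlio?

Corlio

With Xanlio and Umbkel, Ionesk is earned (B8).
With Ionesk, Tovesk is earned (B6).
With Tovesk and Venmor, Halrho is earned (B2).
With Umbkel and Halrho, Corlio is earned (B1).
Qorren would need Umbkel and Syleld (B3), but Syleld is never earned. Syleld would need Tovesk, Corlio, and Qorren (B7), but Qorren is never earned.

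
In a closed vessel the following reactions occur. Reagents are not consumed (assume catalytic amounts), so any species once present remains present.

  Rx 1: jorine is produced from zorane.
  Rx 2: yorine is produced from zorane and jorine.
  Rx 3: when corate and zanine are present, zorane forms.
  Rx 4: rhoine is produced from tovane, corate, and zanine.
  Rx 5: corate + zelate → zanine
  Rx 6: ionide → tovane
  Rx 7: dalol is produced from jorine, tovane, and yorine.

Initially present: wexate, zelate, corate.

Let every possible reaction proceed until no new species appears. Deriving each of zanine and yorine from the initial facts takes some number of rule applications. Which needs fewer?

zanine: corate and zelate present → zanine forms (Rx 5). [1 rule application]
yorine: corate and zelate present → zanine forms (Rx 5). corate and zanine present → zorane forms (Rx 3). zorane present → jorine forms (Rx 1). zorane and jorine present → yorine forms (Rx 2). [4 rule applications]
zanine needs fewer.

zanine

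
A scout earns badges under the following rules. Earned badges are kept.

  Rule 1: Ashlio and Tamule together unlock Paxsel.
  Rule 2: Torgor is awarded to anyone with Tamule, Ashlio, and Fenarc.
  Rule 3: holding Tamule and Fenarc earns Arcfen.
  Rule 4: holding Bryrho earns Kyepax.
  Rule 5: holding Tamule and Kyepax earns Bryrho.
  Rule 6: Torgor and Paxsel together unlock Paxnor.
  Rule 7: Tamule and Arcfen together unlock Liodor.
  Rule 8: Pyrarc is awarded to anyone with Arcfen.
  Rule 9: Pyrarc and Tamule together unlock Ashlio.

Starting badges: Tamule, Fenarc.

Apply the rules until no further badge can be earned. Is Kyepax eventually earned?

No

Kyepax would need Bryrho (Rule 4), but Bryrho is never earned.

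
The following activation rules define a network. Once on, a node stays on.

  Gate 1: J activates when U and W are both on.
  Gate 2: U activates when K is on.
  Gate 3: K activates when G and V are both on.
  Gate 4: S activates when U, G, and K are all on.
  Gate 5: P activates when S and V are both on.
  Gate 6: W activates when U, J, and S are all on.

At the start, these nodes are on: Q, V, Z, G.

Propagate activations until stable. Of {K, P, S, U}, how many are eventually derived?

4

Gate 3: G and V on → K on.
Gate 2: K on → U on.
Gate 4: U, G, and K on → S on.
Gate 5: S and V on → P on.
K: reached.
P: reached.
S: reached.
U: reached.
All 4 are reached.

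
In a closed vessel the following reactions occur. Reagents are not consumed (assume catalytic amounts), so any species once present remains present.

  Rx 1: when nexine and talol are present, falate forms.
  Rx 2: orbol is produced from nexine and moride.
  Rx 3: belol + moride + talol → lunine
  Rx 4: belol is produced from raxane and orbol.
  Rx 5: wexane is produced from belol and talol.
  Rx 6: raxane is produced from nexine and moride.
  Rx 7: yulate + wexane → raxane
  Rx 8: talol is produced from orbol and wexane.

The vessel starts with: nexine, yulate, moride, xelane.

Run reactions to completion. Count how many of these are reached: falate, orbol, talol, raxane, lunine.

2

nexine and moride present → raxane forms (Rx 6).
nexine and moride present → orbol forms (Rx 2).
falate would need nexine and talol (Rx 1), but talol never forms.
orbol: reached.
talol would need orbol and wexane (Rx 8), but wexane never forms.
raxane: reached.
lunine would need belol, moride, and talol (Rx 3), but talol never forms.
Reached: orbol and raxane — 2 of the 5.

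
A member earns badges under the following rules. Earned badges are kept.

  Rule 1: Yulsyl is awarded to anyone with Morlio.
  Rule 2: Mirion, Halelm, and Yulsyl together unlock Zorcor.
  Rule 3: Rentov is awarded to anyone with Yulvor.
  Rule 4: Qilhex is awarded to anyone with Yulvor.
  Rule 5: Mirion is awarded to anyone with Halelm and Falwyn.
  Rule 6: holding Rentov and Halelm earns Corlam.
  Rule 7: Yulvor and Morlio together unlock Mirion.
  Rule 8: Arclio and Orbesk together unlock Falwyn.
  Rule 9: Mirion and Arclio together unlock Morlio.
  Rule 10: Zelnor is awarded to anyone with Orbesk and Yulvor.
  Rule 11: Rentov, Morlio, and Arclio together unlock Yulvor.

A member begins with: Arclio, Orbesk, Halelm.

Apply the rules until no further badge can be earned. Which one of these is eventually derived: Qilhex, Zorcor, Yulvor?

Zorcor

With Arclio and Orbesk, Falwyn is earned (Rule 8).
With Halelm and Falwyn, Mirion is earned (Rule 5).
With Mirion and Arclio, Morlio is earned (Rule 9).
With Morlio, Yulsyl is earned (Rule 1).
With Mirion, Halelm, and Yulsyl, Zorcor is earned (Rule 2).
Qilhex would need Yulvor (Rule 4), but Yulvor is never earned. Yulvor would need Rentov, Morlio, and Arclio (Rule 11), but Rentov is never earned.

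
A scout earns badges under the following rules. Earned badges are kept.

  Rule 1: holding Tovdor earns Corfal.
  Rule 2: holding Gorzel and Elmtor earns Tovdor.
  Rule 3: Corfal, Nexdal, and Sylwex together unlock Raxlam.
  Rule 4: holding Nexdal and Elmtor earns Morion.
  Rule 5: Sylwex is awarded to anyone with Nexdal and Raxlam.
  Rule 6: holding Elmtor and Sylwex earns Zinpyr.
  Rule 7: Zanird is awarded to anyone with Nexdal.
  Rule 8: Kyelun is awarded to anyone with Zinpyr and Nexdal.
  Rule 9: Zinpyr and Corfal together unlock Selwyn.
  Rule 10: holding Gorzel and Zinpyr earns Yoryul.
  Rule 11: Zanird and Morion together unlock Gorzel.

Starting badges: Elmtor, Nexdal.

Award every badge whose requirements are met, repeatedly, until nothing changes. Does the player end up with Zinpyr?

Zinpyr would need Elmtor and Sylwex (Rule 6), but Sylwex is never earned.

No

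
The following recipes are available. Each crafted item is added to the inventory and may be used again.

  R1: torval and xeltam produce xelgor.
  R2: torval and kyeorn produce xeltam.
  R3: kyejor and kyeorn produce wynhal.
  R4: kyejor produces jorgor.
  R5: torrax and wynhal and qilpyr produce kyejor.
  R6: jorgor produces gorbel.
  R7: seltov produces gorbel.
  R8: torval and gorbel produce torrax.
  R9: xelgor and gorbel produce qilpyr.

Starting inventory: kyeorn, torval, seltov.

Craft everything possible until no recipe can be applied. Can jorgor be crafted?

No

jorgor would need kyejor (R4), but kyejor is never obtained.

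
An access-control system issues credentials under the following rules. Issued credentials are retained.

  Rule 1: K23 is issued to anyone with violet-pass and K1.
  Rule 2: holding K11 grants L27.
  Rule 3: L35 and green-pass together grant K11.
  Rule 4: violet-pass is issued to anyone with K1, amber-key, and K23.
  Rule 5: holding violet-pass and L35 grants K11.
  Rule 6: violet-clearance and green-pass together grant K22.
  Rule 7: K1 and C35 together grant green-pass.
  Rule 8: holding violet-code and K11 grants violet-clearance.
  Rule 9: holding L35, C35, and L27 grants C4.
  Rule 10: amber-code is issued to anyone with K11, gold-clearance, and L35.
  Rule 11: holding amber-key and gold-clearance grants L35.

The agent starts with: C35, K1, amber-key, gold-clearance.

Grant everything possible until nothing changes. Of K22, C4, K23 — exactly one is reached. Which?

C4

Holding amber-key and gold-clearance grants L35 (Rule 11).
Holding K1 and C35 grants green-pass (Rule 7).
Holding L35 and green-pass grants K11 (Rule 3).
Holding K11 grants L27 (Rule 2).
Holding L35, C35, and L27 grants C4 (Rule 9).
K22 would need violet-clearance and green-pass (Rule 6), but violet-clearance is never granted. K23 would need violet-pass and K1 (Rule 1), but violet-pass is never granted.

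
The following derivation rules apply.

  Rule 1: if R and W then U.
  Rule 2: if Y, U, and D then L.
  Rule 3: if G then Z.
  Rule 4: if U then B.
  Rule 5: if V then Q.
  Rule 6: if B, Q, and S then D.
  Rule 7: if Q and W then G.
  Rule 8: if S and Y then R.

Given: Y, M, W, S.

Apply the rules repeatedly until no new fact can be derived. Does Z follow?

No

Z would need G (Rule 3), but G is never established.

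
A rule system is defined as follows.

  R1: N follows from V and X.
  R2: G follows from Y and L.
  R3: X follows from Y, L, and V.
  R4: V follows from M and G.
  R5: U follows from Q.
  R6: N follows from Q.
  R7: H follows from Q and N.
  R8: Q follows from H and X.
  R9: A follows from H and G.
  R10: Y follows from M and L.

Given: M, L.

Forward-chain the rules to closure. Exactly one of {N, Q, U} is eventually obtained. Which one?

N

M and L hold, so Y follows (R10).
From Y and L, R2 gives G.
From M and G, R4 gives V.
From Y, L, and V, R3 gives X.
V and X hold, so N follows (R1).
Q would need H and X (R8), but H is never established. U would need Q (R5), but Q is never established.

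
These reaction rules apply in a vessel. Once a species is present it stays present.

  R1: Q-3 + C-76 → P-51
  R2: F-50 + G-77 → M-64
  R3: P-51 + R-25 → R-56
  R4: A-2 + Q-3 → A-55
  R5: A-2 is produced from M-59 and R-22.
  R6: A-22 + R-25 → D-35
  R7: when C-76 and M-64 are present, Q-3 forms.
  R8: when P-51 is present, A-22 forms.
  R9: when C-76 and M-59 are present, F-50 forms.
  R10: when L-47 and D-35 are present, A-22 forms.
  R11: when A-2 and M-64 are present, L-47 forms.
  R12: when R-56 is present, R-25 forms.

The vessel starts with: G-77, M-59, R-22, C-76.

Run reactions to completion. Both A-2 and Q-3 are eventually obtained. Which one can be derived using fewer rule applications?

A-2: M-59 and R-22 present → A-2 forms (R5). [1 rule application]
Q-3: C-76 and M-59 present → F-50 forms (R9). F-50 and G-77 present → M-64 forms (R2). C-76 and M-64 present → Q-3 forms (R7). [3 rule applications]
A-2 needs fewer.

A-2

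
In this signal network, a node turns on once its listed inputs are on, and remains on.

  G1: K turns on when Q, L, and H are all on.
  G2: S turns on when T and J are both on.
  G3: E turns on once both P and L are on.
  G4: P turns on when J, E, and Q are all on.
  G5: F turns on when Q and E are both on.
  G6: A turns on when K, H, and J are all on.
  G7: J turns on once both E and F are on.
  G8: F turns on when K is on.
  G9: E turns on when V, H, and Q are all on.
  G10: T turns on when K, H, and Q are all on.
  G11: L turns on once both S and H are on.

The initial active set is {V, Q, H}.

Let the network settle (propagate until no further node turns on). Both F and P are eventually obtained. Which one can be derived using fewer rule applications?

F

F: V, H, and Q are on, so E turns on (G9). Q and E are on, so F turns on (G5). [2 rule applications]
P: G9: V, H, and Q on → E on. Q and E are on, so F turns on (G5). G7: E and F on → J on. G4: J, E, and Q on → P on. [4 rule applications]
F needs fewer.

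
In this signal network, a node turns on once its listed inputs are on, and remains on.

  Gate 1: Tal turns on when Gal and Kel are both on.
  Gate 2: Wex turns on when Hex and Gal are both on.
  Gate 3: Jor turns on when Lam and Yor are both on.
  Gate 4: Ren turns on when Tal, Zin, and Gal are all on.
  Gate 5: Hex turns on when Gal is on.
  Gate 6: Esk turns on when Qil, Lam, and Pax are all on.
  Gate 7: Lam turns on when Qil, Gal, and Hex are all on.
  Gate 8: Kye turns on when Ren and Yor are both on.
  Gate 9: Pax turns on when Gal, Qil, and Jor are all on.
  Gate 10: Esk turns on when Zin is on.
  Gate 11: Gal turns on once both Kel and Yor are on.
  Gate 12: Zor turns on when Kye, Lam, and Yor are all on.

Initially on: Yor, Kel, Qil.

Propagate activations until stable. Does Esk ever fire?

Gate 11: Kel and Yor on → Gal on.
Gate 5: Gal on → Hex on.
Gate 7: Qil, Gal, and Hex on → Lam on.
Lam and Yor are on, so Jor turns on (Gate 3).
Gal, Qil, and Jor are on, so Pax turns on (Gate 9).
Gate 6: Qil, Lam, and Pax on → Esk on.

Yes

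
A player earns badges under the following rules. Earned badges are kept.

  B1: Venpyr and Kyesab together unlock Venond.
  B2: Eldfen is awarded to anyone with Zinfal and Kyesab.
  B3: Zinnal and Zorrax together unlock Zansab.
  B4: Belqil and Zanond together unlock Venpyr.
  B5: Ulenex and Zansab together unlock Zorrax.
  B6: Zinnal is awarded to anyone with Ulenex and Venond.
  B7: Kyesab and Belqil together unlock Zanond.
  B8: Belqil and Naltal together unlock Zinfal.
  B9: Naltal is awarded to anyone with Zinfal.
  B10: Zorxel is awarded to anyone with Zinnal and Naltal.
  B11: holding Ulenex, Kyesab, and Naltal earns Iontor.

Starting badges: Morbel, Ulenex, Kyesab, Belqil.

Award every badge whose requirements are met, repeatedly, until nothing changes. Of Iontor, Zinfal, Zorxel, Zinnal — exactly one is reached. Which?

Zinnal

With Kyesab and Belqil, Zanond is earned (B7).
With Belqil and Zanond, Venpyr is earned (B4).
With Venpyr and Kyesab, Venond is earned (B1).
With Ulenex and Venond, Zinnal is earned (B6).
Zorxel would need Zinnal and Naltal (B10), but Naltal is never earned. Zinfal would need Belqil and Naltal (B8), but Naltal is never earned. Iontor would need Ulenex, Kyesab, and Naltal (B11), but Naltal is never earned.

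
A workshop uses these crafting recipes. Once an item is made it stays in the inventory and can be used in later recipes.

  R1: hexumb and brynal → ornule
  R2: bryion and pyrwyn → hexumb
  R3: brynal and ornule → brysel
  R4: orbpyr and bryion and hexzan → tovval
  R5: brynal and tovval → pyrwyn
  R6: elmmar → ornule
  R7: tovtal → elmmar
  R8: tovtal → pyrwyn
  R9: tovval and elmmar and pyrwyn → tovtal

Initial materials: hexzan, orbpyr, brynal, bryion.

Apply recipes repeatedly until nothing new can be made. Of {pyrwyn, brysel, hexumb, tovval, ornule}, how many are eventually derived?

5

orbpyr and bryion and hexzan → tovval (R4).
Using R5, brynal and tovval make pyrwyn.
Using R2, bryion and pyrwyn make hexumb.
Using R1, hexumb and brynal make ornule.
brynal and ornule → brysel (R3).
pyrwyn: reached.
brysel: reached.
hexumb: reached.
tovval: reached.
ornule: reached.
All 5 are reached.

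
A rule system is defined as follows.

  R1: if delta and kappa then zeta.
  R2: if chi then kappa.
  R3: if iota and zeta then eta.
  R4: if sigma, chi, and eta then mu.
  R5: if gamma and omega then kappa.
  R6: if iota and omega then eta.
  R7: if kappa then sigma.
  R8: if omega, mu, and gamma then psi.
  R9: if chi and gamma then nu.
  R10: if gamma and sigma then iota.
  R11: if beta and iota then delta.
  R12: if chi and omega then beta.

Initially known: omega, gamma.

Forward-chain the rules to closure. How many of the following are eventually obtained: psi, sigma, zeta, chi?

1

gamma and omega hold, so kappa follows (R5).
From kappa, R7 gives sigma.
psi would need omega, mu, and gamma (R8), but mu is never established.
sigma: reached.
zeta would need delta and kappa (R1), but delta is never established.
No rule produces chi, and it is not given.
Reached: sigma — 1 of the 4.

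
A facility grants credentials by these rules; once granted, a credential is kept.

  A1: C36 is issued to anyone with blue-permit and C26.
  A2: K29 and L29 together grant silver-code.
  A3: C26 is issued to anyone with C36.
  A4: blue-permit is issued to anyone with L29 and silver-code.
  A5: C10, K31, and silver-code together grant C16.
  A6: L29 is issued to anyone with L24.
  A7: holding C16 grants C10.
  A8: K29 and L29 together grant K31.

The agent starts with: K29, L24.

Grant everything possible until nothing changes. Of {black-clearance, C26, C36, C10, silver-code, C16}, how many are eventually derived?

Holding L24 grants L29 (A6).
Holding K29 and L29 grants silver-code (A2).
No rule produces black-clearance, and it is not given.
C26 would need C36 (A3), but C36 is never granted.
C36 would need blue-permit and C26 (A1), but C26 is never granted.
C10 would need C16 (A7), but C16 is never granted.
silver-code: reached.
C16 would need C10, K31, and silver-code (A5), but C10 is never granted.
Reached: silver-code — 1 of the 6.

1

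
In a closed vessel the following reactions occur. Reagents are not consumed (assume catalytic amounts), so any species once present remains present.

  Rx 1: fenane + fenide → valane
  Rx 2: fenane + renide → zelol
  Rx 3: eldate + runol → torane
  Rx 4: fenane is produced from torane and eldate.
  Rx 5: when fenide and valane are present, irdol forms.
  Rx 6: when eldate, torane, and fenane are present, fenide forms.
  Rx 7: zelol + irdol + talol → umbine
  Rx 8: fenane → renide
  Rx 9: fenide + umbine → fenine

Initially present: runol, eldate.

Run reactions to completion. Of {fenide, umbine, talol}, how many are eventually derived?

1

eldate and runol present → torane forms (Rx 3).
torane and eldate present → fenane forms (Rx 4).
eldate, torane, and fenane present → fenide forms (Rx 6).
fenide: reached.
umbine would need zelol, irdol, and talol (Rx 7), but talol never forms.
No rule produces talol, and it is not given.
Reached: fenide — 1 of the 3.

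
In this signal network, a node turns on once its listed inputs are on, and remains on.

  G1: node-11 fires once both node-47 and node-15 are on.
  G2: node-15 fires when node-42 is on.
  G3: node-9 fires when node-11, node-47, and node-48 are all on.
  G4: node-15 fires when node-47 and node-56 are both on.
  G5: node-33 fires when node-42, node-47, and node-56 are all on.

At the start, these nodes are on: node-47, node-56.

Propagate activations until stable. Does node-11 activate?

Yes

G4: node-47 and node-56 on → node-15 on.
G1: node-47 and node-15 on → node-11 on.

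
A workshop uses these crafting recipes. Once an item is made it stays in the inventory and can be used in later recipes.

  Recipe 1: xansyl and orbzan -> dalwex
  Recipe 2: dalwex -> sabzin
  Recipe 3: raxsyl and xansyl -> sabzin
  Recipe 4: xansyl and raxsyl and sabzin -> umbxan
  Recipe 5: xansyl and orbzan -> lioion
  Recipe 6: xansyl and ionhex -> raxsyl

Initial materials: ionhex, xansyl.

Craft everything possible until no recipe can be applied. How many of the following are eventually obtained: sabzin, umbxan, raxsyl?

xansyl and ionhex -> raxsyl (Recipe 6).
raxsyl and xansyl -> sabzin (Recipe 3).
Using Recipe 4, xansyl, raxsyl, and sabzin make umbxan.
sabzin: reached.
umbxan: reached.
raxsyl: reached.
All 3 are reached.

3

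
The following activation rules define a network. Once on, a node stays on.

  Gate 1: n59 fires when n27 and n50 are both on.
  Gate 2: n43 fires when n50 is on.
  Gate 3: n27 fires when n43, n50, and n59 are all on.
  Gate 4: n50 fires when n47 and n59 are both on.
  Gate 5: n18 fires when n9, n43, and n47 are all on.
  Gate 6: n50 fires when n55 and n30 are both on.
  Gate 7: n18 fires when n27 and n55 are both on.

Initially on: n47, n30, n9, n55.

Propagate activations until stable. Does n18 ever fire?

Gate 6: n55 and n30 on → n50 on.
Gate 2: n50 on → n43 on.
Gate 5: n9, n43, and n47 on → n18 on.

Yes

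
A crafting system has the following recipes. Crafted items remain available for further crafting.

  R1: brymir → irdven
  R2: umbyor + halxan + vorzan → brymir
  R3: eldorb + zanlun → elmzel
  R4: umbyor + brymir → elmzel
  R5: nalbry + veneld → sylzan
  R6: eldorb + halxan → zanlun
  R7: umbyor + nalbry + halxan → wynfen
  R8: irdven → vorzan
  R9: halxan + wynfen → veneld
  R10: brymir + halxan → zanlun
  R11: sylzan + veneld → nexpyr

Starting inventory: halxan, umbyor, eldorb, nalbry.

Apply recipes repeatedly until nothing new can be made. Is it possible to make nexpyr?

umbyor + nalbry + halxan → wynfen (R7).
Using R9, halxan and wynfen make veneld.
Using R5, nalbry and veneld make sylzan.
Using R11, sylzan and veneld make nexpyr.

Yes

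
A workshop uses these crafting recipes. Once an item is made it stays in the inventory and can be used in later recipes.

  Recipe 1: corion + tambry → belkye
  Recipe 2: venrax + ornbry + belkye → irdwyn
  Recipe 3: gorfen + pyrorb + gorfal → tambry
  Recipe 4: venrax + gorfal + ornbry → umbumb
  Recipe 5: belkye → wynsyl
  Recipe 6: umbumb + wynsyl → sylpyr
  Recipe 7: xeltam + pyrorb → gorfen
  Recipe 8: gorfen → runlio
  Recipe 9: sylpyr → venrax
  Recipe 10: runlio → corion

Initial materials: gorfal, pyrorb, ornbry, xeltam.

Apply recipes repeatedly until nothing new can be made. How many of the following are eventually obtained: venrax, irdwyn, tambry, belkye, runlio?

xeltam + pyrorb → gorfen (Recipe 7).
gorfen + pyrorb + gorfal → tambry (Recipe 3).
gorfen → runlio (Recipe 8).
runlio → corion (Recipe 10).
corion + tambry → belkye (Recipe 1).
venrax would need sylpyr (Recipe 9), but sylpyr is never obtained.
irdwyn would need venrax, ornbry, and belkye (Recipe 2), but venrax is never obtained.
tambry: reached.
belkye: reached.
runlio: reached.
Reached: tambry, belkye, and runlio — 3 of the 5.

3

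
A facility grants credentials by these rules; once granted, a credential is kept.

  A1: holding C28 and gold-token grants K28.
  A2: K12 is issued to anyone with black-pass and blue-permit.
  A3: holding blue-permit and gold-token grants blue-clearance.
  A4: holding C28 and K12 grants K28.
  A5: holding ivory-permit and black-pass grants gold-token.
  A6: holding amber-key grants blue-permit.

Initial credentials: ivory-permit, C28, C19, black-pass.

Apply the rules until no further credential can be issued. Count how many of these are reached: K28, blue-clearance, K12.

Holding ivory-permit and black-pass grants gold-token (A5).
Holding C28 and gold-token grants K28 (A1).
K28: reached.
blue-clearance would need blue-permit and gold-token (A3), but blue-permit is never granted.
K12 would need black-pass and blue-permit (A2), but blue-permit is never granted.
Reached: K28 — 1 of the 3.

1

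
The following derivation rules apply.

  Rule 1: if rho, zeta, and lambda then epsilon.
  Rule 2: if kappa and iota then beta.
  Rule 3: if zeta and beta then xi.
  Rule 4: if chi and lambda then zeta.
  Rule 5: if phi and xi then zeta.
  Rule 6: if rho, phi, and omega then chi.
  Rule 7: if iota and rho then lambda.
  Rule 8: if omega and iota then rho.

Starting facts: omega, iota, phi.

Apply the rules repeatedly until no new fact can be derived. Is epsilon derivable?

Yes

omega and iota hold, so rho follows (Rule 8).
rho, phi, and omega hold, so chi follows (Rule 6).
iota and rho hold, so lambda follows (Rule 7).
From chi and lambda, Rule 4 gives zeta.
rho, zeta, and lambda hold, so epsilon follows (Rule 1).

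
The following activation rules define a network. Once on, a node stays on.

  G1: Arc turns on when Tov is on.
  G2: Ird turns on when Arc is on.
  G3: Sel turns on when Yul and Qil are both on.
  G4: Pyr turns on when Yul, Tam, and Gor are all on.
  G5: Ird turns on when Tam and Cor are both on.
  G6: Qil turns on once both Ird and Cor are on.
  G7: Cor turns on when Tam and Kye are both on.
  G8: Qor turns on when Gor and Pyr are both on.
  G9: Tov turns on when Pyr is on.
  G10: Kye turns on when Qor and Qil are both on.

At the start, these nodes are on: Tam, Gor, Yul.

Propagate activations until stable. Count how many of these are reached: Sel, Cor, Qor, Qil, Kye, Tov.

2

Yul, Tam, and Gor are on, so Pyr turns on (G4).
G8: Gor and Pyr on → Qor on.
Pyr is on, so Tov turns on (G9).
Sel would need Yul and Qil (G3), but Qil never turns on.
Cor would need Tam and Kye (G7), but Kye never turns on.
Qor: reached.
Qil would need Ird and Cor (G6), but Cor never turns on.
Kye would need Qor and Qil (G10), but Qil never turns on.
Tov: reached.
Reached: Qor and Tov — 2 of the 6.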